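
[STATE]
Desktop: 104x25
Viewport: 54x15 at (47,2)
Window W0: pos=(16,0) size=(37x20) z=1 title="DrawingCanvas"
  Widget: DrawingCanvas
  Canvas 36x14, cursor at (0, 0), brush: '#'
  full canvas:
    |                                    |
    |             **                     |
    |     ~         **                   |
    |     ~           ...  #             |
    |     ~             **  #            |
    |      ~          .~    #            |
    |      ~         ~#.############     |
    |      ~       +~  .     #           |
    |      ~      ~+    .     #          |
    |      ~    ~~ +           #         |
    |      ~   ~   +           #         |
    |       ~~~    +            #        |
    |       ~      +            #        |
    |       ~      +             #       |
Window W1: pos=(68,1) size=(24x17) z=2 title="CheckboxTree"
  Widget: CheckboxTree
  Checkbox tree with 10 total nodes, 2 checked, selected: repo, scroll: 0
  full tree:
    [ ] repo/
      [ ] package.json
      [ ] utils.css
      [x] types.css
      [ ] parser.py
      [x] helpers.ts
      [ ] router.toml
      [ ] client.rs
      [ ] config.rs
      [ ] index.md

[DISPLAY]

─────┨               ┃ CheckboxTree         ┃         
     ┃               ┠──────────────────────┨         
     ┃               ┃>[-] repo/            ┃         
     ┃               ┃   [ ] package.json   ┃         
     ┃               ┃   [ ] utils.css      ┃         
     ┃               ┃   [x] types.css      ┃         
     ┃               ┃   [ ] parser.py      ┃         
#    ┃               ┃   [x] helpers.ts     ┃         
     ┃               ┃   [ ] router.toml    ┃         
     ┃               ┃   [ ] client.rs      ┃         
     ┃               ┃   [ ] config.rs      ┃         
     ┃               ┃   [ ] index.md       ┃         
     ┃               ┃                      ┃         
     ┃               ┃                      ┃         
     ┃               ┃                      ┃         


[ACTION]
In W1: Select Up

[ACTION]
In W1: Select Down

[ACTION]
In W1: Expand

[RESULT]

─────┨               ┃ CheckboxTree         ┃         
     ┃               ┠──────────────────────┨         
     ┃               ┃ [-] repo/            ┃         
     ┃               ┃>  [ ] package.json   ┃         
     ┃               ┃   [ ] utils.css      ┃         
     ┃               ┃   [x] types.css      ┃         
     ┃               ┃   [ ] parser.py      ┃         
#    ┃               ┃   [x] helpers.ts     ┃         
     ┃               ┃   [ ] router.toml    ┃         
     ┃               ┃   [ ] client.rs      ┃         
     ┃               ┃   [ ] config.rs      ┃         
     ┃               ┃   [ ] index.md       ┃         
     ┃               ┃                      ┃         
     ┃               ┃                      ┃         
     ┃               ┃                      ┃         


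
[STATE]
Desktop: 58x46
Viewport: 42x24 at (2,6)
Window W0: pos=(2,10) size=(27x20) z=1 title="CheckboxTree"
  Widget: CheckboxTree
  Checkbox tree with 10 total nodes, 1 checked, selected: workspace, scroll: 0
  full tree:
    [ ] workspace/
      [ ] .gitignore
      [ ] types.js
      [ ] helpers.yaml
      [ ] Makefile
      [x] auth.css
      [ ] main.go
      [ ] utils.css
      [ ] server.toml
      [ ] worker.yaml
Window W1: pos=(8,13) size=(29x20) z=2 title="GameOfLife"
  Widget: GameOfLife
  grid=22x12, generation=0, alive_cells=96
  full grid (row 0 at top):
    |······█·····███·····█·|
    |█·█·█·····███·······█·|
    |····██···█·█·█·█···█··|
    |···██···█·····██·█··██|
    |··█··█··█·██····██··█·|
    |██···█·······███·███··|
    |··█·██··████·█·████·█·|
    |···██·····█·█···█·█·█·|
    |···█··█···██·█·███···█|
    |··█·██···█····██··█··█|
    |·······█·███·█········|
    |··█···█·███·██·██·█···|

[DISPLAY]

                                          
                                          
                                          
                                          
┏━━━━━━━━━━━━━━━━━━━━━━━━━┓               
┃ CheckboxTree            ┃               
┠─────────────────────────┨               
┃>[-] ┏━━━━━━━━━━━━━━━━━━━━━━━━━━━┓       
┃   [ ┃ GameOfLife                ┃       
┃   [ ┠───────────────────────────┨       
┃   [ ┃Gen: 0                     ┃       
┃   [ ┃······█·····███·····█·     ┃       
┃   [x┃█·█·█·····███·······█·     ┃       
┃   [ ┃····██···█·█·█·█···█··     ┃       
┃   [ ┃···██···█·····██·█··██     ┃       
┃   [ ┃··█··█··█·██····██··█·     ┃       
┃   [ ┃██···█·······███·███··     ┃       
┃     ┃··█·██··████·█·████·█·     ┃       
┃     ┃···██·····█·█···█·█·█·     ┃       
┃     ┃···█··█···██·█·███···█     ┃       
┃     ┃··█·██···█····██··█··█     ┃       
┃     ┃·······█·███·█········     ┃       
┃     ┃··█···█·███·██·██·█···     ┃       
┗━━━━━┃                           ┃       


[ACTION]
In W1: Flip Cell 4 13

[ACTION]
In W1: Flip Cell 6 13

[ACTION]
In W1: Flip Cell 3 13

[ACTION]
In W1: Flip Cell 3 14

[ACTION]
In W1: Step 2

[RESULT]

                                          
                                          
                                          
                                          
┏━━━━━━━━━━━━━━━━━━━━━━━━━┓               
┃ CheckboxTree            ┃               
┠─────────────────────────┨               
┃>[-] ┏━━━━━━━━━━━━━━━━━━━━━━━━━━━┓       
┃   [ ┃ GameOfLife                ┃       
┃   [ ┠───────────────────────────┨       
┃   [ ┃Gen: 2                     ┃       
┃   [ ┃······················     ┃       
┃   [x┃····█·····██·█·····██·     ┃       
┃   [ ┃···█·····█·█··█·██···█     ┃       
┃   [ ┃···█····██···█··███···     ┃       
┃   [ ┃·█···█████···█····█···     ┃       
┃   [ ┃█····██·█··█·██····██·     ┃       
┃     ┃····███··███··█·····█·     ┃       
┃     ┃··██··········█···█···     ┃       
┃     ┃··█·██··████·····██··█     ┃       
┃     ┃··██····██···█···█·██·     ┃       
┃     ┃···█·····█·····███····     ┃       
┃     ┃·······██···███·······     ┃       
┗━━━━━┃                           ┃       


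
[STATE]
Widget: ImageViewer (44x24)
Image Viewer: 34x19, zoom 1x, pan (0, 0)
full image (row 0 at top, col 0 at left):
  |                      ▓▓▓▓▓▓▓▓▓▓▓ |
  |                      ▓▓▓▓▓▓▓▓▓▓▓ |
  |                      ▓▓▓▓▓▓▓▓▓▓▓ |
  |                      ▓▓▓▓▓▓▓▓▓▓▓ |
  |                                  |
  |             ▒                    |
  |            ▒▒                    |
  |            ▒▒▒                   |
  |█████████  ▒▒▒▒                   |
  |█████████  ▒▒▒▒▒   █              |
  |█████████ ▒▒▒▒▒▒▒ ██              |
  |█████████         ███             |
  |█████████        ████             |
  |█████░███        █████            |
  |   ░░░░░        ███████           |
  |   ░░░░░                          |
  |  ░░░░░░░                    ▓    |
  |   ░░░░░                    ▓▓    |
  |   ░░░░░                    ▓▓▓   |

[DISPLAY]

                      ▓▓▓▓▓▓▓▓▓▓▓           
                      ▓▓▓▓▓▓▓▓▓▓▓           
                      ▓▓▓▓▓▓▓▓▓▓▓           
                      ▓▓▓▓▓▓▓▓▓▓▓           
                                            
             ▒                              
            ▒▒                              
            ▒▒▒                             
█████████  ▒▒▒▒                             
█████████  ▒▒▒▒▒   █                        
█████████ ▒▒▒▒▒▒▒ ██                        
█████████         ███                       
█████████        ████                       
█████░███        █████                      
   ░░░░░        ███████                     
   ░░░░░                                    
  ░░░░░░░                    ▓              
   ░░░░░                    ▓▓              
   ░░░░░                    ▓▓▓             
                                            
                                            
                                            
                                            
                                            


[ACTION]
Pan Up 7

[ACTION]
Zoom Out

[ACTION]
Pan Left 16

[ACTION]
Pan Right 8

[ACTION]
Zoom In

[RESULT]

                                    ▓▓▓▓▓▓▓▓
                                    ▓▓▓▓▓▓▓▓
                                    ▓▓▓▓▓▓▓▓
                                    ▓▓▓▓▓▓▓▓
                                    ▓▓▓▓▓▓▓▓
                                    ▓▓▓▓▓▓▓▓
                                    ▓▓▓▓▓▓▓▓
                                    ▓▓▓▓▓▓▓▓
                                            
                                            
                  ▒▒                        
                  ▒▒                        
                ▒▒▒▒                        
                ▒▒▒▒                        
                ▒▒▒▒▒▒                      
                ▒▒▒▒▒▒                      
██████████    ▒▒▒▒▒▒▒▒                      
██████████    ▒▒▒▒▒▒▒▒                      
██████████    ▒▒▒▒▒▒▒▒▒▒      ██            
██████████    ▒▒▒▒▒▒▒▒▒▒      ██            
██████████  ▒▒▒▒▒▒▒▒▒▒▒▒▒▒  ████            
██████████  ▒▒▒▒▒▒▒▒▒▒▒▒▒▒  ████            
██████████                  ██████          
██████████                  ██████          


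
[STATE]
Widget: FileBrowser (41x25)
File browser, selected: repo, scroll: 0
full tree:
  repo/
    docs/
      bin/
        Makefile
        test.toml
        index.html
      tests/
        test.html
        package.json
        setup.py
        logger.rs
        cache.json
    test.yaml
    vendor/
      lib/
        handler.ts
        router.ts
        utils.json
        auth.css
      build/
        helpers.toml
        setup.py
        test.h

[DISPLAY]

> [-] repo/                              
    [+] docs/                            
    test.yaml                            
    [+] vendor/                          
                                         
                                         
                                         
                                         
                                         
                                         
                                         
                                         
                                         
                                         
                                         
                                         
                                         
                                         
                                         
                                         
                                         
                                         
                                         
                                         
                                         


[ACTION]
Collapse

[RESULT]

> [+] repo/                              
                                         
                                         
                                         
                                         
                                         
                                         
                                         
                                         
                                         
                                         
                                         
                                         
                                         
                                         
                                         
                                         
                                         
                                         
                                         
                                         
                                         
                                         
                                         
                                         


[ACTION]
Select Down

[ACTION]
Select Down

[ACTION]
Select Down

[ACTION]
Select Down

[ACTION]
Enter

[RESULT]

> [-] repo/                              
    [+] docs/                            
    test.yaml                            
    [+] vendor/                          
                                         
                                         
                                         
                                         
                                         
                                         
                                         
                                         
                                         
                                         
                                         
                                         
                                         
                                         
                                         
                                         
                                         
                                         
                                         
                                         
                                         


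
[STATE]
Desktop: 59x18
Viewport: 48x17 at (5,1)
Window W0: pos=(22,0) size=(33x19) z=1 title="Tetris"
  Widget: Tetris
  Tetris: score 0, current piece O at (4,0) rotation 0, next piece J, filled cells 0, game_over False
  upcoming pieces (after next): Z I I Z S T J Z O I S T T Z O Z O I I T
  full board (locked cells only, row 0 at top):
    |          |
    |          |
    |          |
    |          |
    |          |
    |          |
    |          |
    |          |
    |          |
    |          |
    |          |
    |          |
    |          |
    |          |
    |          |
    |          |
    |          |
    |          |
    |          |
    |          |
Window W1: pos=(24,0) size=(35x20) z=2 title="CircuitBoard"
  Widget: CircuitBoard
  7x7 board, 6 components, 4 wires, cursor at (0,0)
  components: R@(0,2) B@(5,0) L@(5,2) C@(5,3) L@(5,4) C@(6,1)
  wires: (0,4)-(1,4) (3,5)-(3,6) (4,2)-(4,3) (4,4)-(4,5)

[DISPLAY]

                 ┃ ┃ CircuitBoard               
                 ┠─┠────────────────────────────
                 ┃ ┃   0 1 2 3 4 5 6            
                 ┃ ┃0  [.]      R       ·       
                 ┃ ┃                    │       
                 ┃ ┃1                   ·       
                 ┃ ┃                            
                 ┃ ┃2                           
                 ┃ ┃                            
                 ┃ ┃3                       · ─ 
                 ┃ ┃                            
                 ┃ ┃4           · ─ ·   · ─ ·   
                 ┃ ┃                            
                 ┃ ┃5   B       L   C   L       
                 ┃ ┃                            
                 ┃ ┃6       C                   
                 ┃ ┃Cursor: (0,0)               


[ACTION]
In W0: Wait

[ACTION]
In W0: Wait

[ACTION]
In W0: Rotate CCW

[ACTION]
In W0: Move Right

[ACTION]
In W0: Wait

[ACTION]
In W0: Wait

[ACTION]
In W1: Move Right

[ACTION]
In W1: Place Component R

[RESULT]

                 ┃ ┃ CircuitBoard               
                 ┠─┠────────────────────────────
                 ┃ ┃   0 1 2 3 4 5 6            
                 ┃ ┃0      [R]  R       ·       
                 ┃ ┃                    │       
                 ┃ ┃1                   ·       
                 ┃ ┃                            
                 ┃ ┃2                           
                 ┃ ┃                            
                 ┃ ┃3                       · ─ 
                 ┃ ┃                            
                 ┃ ┃4           · ─ ·   · ─ ·   
                 ┃ ┃                            
                 ┃ ┃5   B       L   C   L       
                 ┃ ┃                            
                 ┃ ┃6       C                   
                 ┃ ┃Cursor: (0,1)               


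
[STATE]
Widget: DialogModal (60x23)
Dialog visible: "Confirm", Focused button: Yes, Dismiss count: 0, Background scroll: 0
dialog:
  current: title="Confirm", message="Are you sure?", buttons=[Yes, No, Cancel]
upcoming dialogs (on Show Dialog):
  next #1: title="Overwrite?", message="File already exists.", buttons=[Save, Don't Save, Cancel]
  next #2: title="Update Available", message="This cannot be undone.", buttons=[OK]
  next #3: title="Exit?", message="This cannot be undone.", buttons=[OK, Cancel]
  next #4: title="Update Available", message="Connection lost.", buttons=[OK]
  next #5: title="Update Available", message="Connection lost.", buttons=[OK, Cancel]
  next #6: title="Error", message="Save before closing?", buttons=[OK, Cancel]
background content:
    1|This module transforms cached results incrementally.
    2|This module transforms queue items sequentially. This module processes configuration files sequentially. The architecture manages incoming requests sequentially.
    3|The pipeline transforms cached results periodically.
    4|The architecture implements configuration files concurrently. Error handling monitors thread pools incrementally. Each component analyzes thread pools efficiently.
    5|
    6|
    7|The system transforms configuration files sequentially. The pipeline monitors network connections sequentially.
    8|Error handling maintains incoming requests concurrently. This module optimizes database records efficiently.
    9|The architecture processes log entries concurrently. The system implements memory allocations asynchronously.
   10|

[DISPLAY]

This module transforms cached results incrementally.        
This module transforms queue items sequentially. This module
The pipeline transforms cached results periodically.        
The architecture implements configuration files concurrently
                                                            
                                                            
The system transforms configuration files sequentially. The 
Error handling maintains incoming requests concurrently. Thi
The architecture processes log entries concurrently. The sys
                  ┌─────────────────────┐                   
                  │       Confirm       │                   
                  │    Are you sure?    │                   
                  │ [Yes]  No   Cancel  │                   
                  └─────────────────────┘                   
                                                            
                                                            
                                                            
                                                            
                                                            
                                                            
                                                            
                                                            
                                                            


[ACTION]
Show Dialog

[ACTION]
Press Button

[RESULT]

This module transforms cached results incrementally.        
This module transforms queue items sequentially. This module
The pipeline transforms cached results periodically.        
The architecture implements configuration files concurrently
                                                            
                                                            
The system transforms configuration files sequentially. The 
Error handling maintains incoming requests concurrently. Thi
The architecture processes log entries concurrently. The sys
                                                            
                                                            
                                                            
                                                            
                                                            
                                                            
                                                            
                                                            
                                                            
                                                            
                                                            
                                                            
                                                            
                                                            


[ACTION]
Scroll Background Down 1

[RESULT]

This module transforms queue items sequentially. This module
The pipeline transforms cached results periodically.        
The architecture implements configuration files concurrently
                                                            
                                                            
The system transforms configuration files sequentially. The 
Error handling maintains incoming requests concurrently. Thi
The architecture processes log entries concurrently. The sys
                                                            
                                                            
                                                            
                                                            
                                                            
                                                            
                                                            
                                                            
                                                            
                                                            
                                                            
                                                            
                                                            
                                                            
                                                            


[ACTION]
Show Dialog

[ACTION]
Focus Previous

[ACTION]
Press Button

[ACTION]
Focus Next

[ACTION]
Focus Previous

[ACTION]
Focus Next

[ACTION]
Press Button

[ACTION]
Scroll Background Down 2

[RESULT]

The architecture implements configuration files concurrently
                                                            
                                                            
The system transforms configuration files sequentially. The 
Error handling maintains incoming requests concurrently. Thi
The architecture processes log entries concurrently. The sys
                                                            
                                                            
                                                            
                                                            
                                                            
                                                            
                                                            
                                                            
                                                            
                                                            
                                                            
                                                            
                                                            
                                                            
                                                            
                                                            
                                                            


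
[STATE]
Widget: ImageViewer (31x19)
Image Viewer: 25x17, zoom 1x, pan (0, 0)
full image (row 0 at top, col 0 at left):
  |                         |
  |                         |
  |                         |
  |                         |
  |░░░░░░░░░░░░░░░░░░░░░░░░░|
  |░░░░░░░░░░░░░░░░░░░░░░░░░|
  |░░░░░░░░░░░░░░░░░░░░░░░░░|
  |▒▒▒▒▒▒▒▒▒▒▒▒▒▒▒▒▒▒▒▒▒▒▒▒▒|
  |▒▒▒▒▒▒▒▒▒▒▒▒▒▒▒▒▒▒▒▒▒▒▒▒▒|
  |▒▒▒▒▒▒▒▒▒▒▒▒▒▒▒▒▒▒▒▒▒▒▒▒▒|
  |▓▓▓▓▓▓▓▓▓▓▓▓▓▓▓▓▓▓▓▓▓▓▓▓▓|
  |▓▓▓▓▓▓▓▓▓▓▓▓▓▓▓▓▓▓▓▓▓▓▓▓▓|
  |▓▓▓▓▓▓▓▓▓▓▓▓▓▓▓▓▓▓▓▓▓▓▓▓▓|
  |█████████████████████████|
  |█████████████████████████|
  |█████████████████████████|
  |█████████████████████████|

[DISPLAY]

                               
                               
                               
                               
░░░░░░░░░░░░░░░░░░░░░░░░░      
░░░░░░░░░░░░░░░░░░░░░░░░░      
░░░░░░░░░░░░░░░░░░░░░░░░░      
▒▒▒▒▒▒▒▒▒▒▒▒▒▒▒▒▒▒▒▒▒▒▒▒▒      
▒▒▒▒▒▒▒▒▒▒▒▒▒▒▒▒▒▒▒▒▒▒▒▒▒      
▒▒▒▒▒▒▒▒▒▒▒▒▒▒▒▒▒▒▒▒▒▒▒▒▒      
▓▓▓▓▓▓▓▓▓▓▓▓▓▓▓▓▓▓▓▓▓▓▓▓▓      
▓▓▓▓▓▓▓▓▓▓▓▓▓▓▓▓▓▓▓▓▓▓▓▓▓      
▓▓▓▓▓▓▓▓▓▓▓▓▓▓▓▓▓▓▓▓▓▓▓▓▓      
█████████████████████████      
█████████████████████████      
█████████████████████████      
█████████████████████████      
                               
                               


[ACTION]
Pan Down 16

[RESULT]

█████████████████████████      
                               
                               
                               
                               
                               
                               
                               
                               
                               
                               
                               
                               
                               
                               
                               
                               
                               
                               


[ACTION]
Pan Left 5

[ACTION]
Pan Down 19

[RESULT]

                               
                               
                               
                               
                               
                               
                               
                               
                               
                               
                               
                               
                               
                               
                               
                               
                               
                               
                               


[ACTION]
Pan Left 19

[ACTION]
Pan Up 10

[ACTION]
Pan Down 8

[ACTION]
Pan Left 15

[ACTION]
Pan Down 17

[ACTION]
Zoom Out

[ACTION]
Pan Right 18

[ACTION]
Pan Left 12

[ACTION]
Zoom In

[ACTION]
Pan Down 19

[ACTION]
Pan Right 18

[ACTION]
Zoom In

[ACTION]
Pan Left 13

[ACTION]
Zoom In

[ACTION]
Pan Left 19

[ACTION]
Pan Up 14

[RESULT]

███████████████████████████████
███████████████████████████████
███████████████████████████████
███████████████████████████████
███████████████████████████████
███████████████████████████████
███████████████████████████████
███████████████████████████████
███████████████████████████████
███████████████████████████████
███████████████████████████████
███████████████████████████████
███████████████████████████████
                               
                               
                               
                               
                               
                               


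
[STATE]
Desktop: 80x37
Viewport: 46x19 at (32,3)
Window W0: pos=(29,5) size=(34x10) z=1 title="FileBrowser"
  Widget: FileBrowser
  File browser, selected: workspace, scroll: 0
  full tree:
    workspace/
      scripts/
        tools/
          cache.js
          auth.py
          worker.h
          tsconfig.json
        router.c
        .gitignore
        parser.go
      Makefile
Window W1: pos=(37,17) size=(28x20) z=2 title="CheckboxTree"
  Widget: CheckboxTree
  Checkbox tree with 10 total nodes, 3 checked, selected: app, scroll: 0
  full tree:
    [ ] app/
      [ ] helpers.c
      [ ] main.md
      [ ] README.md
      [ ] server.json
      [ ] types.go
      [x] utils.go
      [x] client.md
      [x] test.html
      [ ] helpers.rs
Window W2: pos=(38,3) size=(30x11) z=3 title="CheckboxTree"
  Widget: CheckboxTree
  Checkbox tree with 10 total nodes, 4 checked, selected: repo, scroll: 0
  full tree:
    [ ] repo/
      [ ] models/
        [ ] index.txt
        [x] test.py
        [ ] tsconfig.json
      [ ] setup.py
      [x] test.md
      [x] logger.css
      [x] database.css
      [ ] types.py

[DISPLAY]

      ┏━━━━━━━━━━━━━━━━━━━━━━━━━━━━┓          
      ┃ CheckboxTree               ┃          
━━━━━━┠────────────────────────────┨          
ileBro┃>[-] repo/                  ┃          
──────┃   [-] models/              ┃          
[-] wo┃     [ ] index.txt          ┃          
  [+] ┃     [x] test.py            ┃          
  Make┃     [ ] tsconfig.json      ┃          
      ┃   [ ] setup.py             ┃          
      ┃   [x] test.md              ┃          
      ┗━━━━━━━━━━━━━━━━━━━━━━━━━━━━┛          
━━━━━━━━━━━━━━━━━━━━━━━━━━━━━━┛               
                                              
                                              
     ┏━━━━━━━━━━━━━━━━━━━━━━━━━━┓             
     ┃ CheckboxTree             ┃             
     ┠──────────────────────────┨             
     ┃>[-] app/                 ┃             
     ┃   [ ] helpers.c          ┃             


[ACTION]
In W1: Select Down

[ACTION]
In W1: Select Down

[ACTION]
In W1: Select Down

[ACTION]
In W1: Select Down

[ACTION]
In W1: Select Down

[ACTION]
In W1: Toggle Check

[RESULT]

      ┏━━━━━━━━━━━━━━━━━━━━━━━━━━━━┓          
      ┃ CheckboxTree               ┃          
━━━━━━┠────────────────────────────┨          
ileBro┃>[-] repo/                  ┃          
──────┃   [-] models/              ┃          
[-] wo┃     [ ] index.txt          ┃          
  [+] ┃     [x] test.py            ┃          
  Make┃     [ ] tsconfig.json      ┃          
      ┃   [ ] setup.py             ┃          
      ┃   [x] test.md              ┃          
      ┗━━━━━━━━━━━━━━━━━━━━━━━━━━━━┛          
━━━━━━━━━━━━━━━━━━━━━━━━━━━━━━┛               
                                              
                                              
     ┏━━━━━━━━━━━━━━━━━━━━━━━━━━┓             
     ┃ CheckboxTree             ┃             
     ┠──────────────────────────┨             
     ┃ [-] app/                 ┃             
     ┃   [ ] helpers.c          ┃             


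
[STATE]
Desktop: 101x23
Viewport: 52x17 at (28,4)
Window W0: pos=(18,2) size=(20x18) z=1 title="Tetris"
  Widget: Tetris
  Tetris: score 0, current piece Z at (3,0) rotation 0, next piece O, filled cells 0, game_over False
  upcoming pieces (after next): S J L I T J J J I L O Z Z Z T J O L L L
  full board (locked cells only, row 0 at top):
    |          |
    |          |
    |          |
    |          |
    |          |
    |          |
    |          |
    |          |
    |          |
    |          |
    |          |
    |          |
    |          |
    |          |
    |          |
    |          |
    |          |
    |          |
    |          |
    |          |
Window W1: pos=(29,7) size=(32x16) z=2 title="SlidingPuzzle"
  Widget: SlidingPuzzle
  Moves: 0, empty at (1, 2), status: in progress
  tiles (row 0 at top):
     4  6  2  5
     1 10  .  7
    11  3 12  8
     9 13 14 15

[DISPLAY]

─────────┨                                          
         ┃                                          
         ┃                                          
 ┏━━━━━━━━━━━━━━━━━━━━━━━━━━━━━━┓                   
 ┃ SlidingPuzzle                ┃                   
 ┠──────────────────────────────┨                   
 ┃┌────┬────┬────┬────┐         ┃                   
 ┃│  4 │  6 │  2 │  5 │         ┃                   
 ┃├────┼────┼────┼────┤         ┃                   
 ┃│  1 │ 10 │    │  7 │         ┃                   
 ┃├────┼────┼────┼────┤         ┃                   
 ┃│ 11 │  3 │ 12 │  8 │         ┃                   
 ┃├────┼────┼────┼────┤         ┃                   
 ┃│  9 │ 13 │ 14 │ 15 │         ┃                   
 ┃└────┴────┴────┴────┘         ┃                   
━┃Moves: 0                      ┃                   
 ┃                              ┃                   


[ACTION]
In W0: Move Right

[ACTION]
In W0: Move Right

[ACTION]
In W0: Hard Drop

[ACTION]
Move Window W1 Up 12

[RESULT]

─┃│  4 │  6 │  2 │  5 │         ┃                   
 ┃├────┼────┼────┼────┤         ┃                   
 ┃│  1 │ 10 │    │  7 │         ┃                   
 ┃├────┼────┼────┼────┤         ┃                   
 ┃│ 11 │  3 │ 12 │  8 │         ┃                   
 ┃├────┼────┼────┼────┤         ┃                   
 ┃│  9 │ 13 │ 14 │ 15 │         ┃                   
 ┃└────┴────┴────┴────┘         ┃                   
 ┃Moves: 0                      ┃                   
 ┃                              ┃                   
 ┃                              ┃                   
 ┗━━━━━━━━━━━━━━━━━━━━━━━━━━━━━━┛                   
         ┃                                          
         ┃                                          
         ┃                                          
━━━━━━━━━┛                                          
                                                    


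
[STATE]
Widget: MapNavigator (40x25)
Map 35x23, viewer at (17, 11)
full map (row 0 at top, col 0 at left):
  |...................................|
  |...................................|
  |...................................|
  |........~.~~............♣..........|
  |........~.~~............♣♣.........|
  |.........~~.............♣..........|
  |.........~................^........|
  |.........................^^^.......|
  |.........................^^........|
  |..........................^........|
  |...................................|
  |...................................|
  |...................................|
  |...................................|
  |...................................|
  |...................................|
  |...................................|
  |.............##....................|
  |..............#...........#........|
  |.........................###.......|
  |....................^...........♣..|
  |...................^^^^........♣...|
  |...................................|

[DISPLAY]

                                        
   ...................................  
   ...................................  
   ...................................  
   ........~.~~............♣..........  
   ........~.~~............♣♣.........  
   .........~~.............♣..........  
   .........~................^........  
   .........................^^^.......  
   .........................^^........  
   ..........................^........  
   ...................................  
   .................@.................  
   ...................................  
   ...................................  
   ...................................  
   ...................................  
   ...................................  
   .............##....................  
   ..............#...........#........  
   .........................###.......  
   ....................^...........♣..  
   ...................^^^^........♣...  
   ...................................  
                                        


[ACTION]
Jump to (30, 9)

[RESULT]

                                        
                                        
                                        
.........................               
.........................               
.........................               
~~............♣..........               
~~............♣♣.........               
~.............♣..........               
................^........               
...............^^^.......               
...............^^........               
................^...@....               
.........................               
.........................               
.........................               
.........................               
.........................               
.........................               
.........................               
...##....................               
....#...........#........               
...............###.......               
..........^...........♣..               
.........^^^^........♣...               


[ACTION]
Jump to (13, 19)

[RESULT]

       .........................^^^.....
       .........................^^......
       ..........................^......
       .................................
       .................................
       .................................
       .................................
       .................................
       .................................
       .................................
       .............##..................
       ..............#...........#......
       .............@...........###.....
       ....................^...........♣
       ...................^^^^........♣.
       .................................
                                        
                                        
                                        
                                        
                                        
                                        
                                        
                                        
                                        
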